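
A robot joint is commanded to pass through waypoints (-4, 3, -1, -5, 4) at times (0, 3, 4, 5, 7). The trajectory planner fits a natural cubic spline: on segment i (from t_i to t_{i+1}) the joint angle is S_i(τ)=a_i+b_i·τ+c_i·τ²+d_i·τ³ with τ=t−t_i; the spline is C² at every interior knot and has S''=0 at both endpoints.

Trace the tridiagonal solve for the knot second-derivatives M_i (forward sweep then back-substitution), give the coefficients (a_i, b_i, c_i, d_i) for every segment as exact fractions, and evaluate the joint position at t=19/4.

  seg 0: a=-4 b=4961/1068 c=0 d=-823/3204
  seg 1: a=3 b=-1223/534 c=-823/356 d=643/1068
  seg 2: a=-1 b=-5455/1068 c=-45/89 d=1723/1068
  seg 3: a=-5 b=-683/534 c=1543/356 d=-1543/2136
S(19/4) = -101037/22784

Δ: Δ0=7/3, Δ1=-4, Δ2=-4, Δ3=9/2
row 1: diag=8, rhs=-38; c'=1/8, d'=-19/4
row 2: denom=4−1·1/8=31/8; d'=(0−1·-19/4)/(31/8)=38/31
row 3: denom=6−1·8/31=178/31; d'=(51−1·38/31)/(178/31)=1543/178
back: M3=1543/178
back: M2=38/31−8/31·1543/178=-90/89
back: M1=-19/4−1/8·-90/89=-823/178
M: M0=0, M1=-823/178, M2=-90/89, M3=1543/178, M4=0
seg 0: a=-4, c=M0/2=0, d=(M1−M0)/(6·3)=-823/3204, b=Δ0−h0·(2M0+M1)/6=4961/1068
seg 1: a=3, c=M1/2=-823/356, d=(M2−M1)/(6·1)=643/1068, b=Δ1−h1·(2M1+M2)/6=-1223/534
seg 2: a=-1, c=M2/2=-45/89, d=(M3−M2)/(6·1)=1723/1068, b=Δ2−h2·(2M2+M3)/6=-5455/1068
seg 3: a=-5, c=M3/2=1543/356, d=(M4−M3)/(6·2)=-1543/2136, b=Δ3−h3·(2M3+M4)/6=-683/534
t_q=19/4 → seg 2, τ=3/4; S=-1+-5455/1068·τ+-45/89·τ²+1723/1068·τ³=-101037/22784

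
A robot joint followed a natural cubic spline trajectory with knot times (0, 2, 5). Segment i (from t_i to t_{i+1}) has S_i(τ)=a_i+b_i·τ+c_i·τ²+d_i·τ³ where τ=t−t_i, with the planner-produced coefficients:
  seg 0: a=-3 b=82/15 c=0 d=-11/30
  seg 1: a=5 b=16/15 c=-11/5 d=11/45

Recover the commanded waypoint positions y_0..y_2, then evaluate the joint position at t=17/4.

y_0 = S_0(0) = a_0 = -3
y_1 = S_1(0) = a_1 = 5
y_2 = S_1(3) = -5
t_q=17/4 is in segment 1 (τ=9/4); S_1(τ)=-61/64

y_0=-3 y_1=5 y_2=-5
S(17/4) = -61/64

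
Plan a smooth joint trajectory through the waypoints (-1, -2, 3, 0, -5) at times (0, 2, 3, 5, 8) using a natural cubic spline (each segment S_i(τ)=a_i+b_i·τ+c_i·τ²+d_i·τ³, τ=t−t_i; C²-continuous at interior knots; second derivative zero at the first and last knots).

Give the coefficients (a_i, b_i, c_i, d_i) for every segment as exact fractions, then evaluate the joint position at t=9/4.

Δ: Δ0=-1/2, Δ1=5, Δ2=-3/2, Δ3=-5/3
row 1: diag=6, rhs=33; c'=1/6, d'=11/2
row 2: denom=6−1·1/6=35/6; d'=(-39−1·11/2)/(35/6)=-267/35
row 3: denom=10−2·12/35=326/35; d'=(-1−2·-267/35)/(326/35)=499/326
back: M3=499/326
back: M2=-267/35−12/35·499/326=-1329/163
back: M1=11/2−1/6·-1329/163=1118/163
M: M0=0, M1=1118/163, M2=-1329/163, M3=499/326, M4=0
seg 0: a=-1, c=M0/2=0, d=(M1−M0)/(6·2)=559/978, b=Δ0−h0·(2M0+M1)/6=-2725/978
seg 1: a=-2, c=M1/2=559/163, d=(M2−M1)/(6·1)=-2447/978, b=Δ1−h1·(2M1+M2)/6=3983/978
seg 2: a=3, c=M2/2=-1329/326, d=(M3−M2)/(6·2)=3157/3912, b=Δ2−h2·(2M2+M3)/6=1675/489
seg 3: a=0, c=M3/2=499/652, d=(M4−M3)/(6·3)=-499/5868, b=Δ3−h3·(2M3+M4)/6=-3127/978
t_q=9/4 → seg 1, τ=1/4; S=-2+3983/978·τ+559/163·τ²+-2447/978·τ³=-16829/20864

  seg 0: a=-1 b=-2725/978 c=0 d=559/978
  seg 1: a=-2 b=3983/978 c=559/163 d=-2447/978
  seg 2: a=3 b=1675/489 c=-1329/326 d=3157/3912
  seg 3: a=0 b=-3127/978 c=499/652 d=-499/5868
S(9/4) = -16829/20864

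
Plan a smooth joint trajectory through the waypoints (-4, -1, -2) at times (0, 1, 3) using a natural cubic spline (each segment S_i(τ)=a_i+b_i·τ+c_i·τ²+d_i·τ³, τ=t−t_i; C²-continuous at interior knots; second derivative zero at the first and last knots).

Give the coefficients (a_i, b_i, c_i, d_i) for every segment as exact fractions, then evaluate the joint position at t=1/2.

Δ: Δ0=3, Δ1=-1/2
row 1: diag=6, rhs=-21; c'=1/3, d'=-7/2
back: M1=-7/2
M: M0=0, M1=-7/2, M2=0
seg 0: a=-4, c=M0/2=0, d=(M1−M0)/(6·1)=-7/12, b=Δ0−h0·(2M0+M1)/6=43/12
seg 1: a=-1, c=M1/2=-7/4, d=(M2−M1)/(6·2)=7/24, b=Δ1−h1·(2M1+M2)/6=11/6
t_q=1/2 → seg 0, τ=1/2; S=-4+43/12·τ+0·τ²+-7/12·τ³=-73/32

  seg 0: a=-4 b=43/12 c=0 d=-7/12
  seg 1: a=-1 b=11/6 c=-7/4 d=7/24
S(1/2) = -73/32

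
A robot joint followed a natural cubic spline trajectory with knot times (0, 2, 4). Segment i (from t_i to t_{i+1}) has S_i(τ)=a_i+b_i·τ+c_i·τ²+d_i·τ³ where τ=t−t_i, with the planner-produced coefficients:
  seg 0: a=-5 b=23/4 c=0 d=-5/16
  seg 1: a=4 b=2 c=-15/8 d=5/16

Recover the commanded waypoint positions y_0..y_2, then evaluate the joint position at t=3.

y_0 = S_0(0) = a_0 = -5
y_1 = S_1(0) = a_1 = 4
y_2 = S_1(2) = 3
t_q=3 is in segment 1 (τ=1); S_1(τ)=71/16

y_0=-5 y_1=4 y_2=3
S(3) = 71/16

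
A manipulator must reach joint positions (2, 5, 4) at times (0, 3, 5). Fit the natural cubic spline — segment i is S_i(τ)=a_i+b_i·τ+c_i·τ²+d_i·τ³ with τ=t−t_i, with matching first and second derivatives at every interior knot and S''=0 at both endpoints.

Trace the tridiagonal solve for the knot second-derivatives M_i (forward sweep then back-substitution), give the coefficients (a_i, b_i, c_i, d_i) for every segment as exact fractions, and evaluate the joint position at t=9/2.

Δ: Δ0=1, Δ1=-1/2
row 1: diag=10, rhs=-9; c'=1/5, d'=-9/10
back: M1=-9/10
M: M0=0, M1=-9/10, M2=0
seg 0: a=2, c=M0/2=0, d=(M1−M0)/(6·3)=-1/20, b=Δ0−h0·(2M0+M1)/6=29/20
seg 1: a=5, c=M1/2=-9/20, d=(M2−M1)/(6·2)=3/40, b=Δ1−h1·(2M1+M2)/6=1/10
t_q=9/2 → seg 1, τ=3/2; S=5+1/10·τ+-9/20·τ²+3/40·τ³=281/64

  seg 0: a=2 b=29/20 c=0 d=-1/20
  seg 1: a=5 b=1/10 c=-9/20 d=3/40
S(9/2) = 281/64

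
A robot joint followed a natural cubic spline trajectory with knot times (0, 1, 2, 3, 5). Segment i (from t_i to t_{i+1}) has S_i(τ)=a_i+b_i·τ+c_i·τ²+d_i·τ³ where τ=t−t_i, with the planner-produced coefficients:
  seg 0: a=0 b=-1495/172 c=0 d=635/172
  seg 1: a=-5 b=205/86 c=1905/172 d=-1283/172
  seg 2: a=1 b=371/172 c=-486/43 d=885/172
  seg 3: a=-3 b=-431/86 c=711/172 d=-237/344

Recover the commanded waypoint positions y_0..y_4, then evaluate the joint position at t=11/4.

y_0=0 y_1=-5 y_2=1 y_3=-3 y_4=-2
S(11/4) = -17273/11008

y_0 = S_0(0) = a_0 = 0
y_1 = S_1(0) = a_1 = -5
y_2 = S_2(0) = a_2 = 1
y_3 = S_3(0) = a_3 = -3
y_4 = S_3(2) = -2
t_q=11/4 is in segment 2 (τ=3/4); S_2(τ)=-17273/11008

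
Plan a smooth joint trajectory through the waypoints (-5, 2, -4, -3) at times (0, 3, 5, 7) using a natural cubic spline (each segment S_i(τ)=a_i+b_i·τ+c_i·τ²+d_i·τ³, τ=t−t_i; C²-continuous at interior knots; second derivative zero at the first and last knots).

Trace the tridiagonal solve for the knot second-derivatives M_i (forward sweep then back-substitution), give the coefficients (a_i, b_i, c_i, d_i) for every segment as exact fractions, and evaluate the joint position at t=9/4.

Δ: Δ0=7/3, Δ1=-3, Δ2=1/2
row 1: diag=10, rhs=-32; c'=1/5, d'=-16/5
row 2: denom=8−2·1/5=38/5; d'=(21−2·-16/5)/(38/5)=137/38
back: M2=137/38
back: M1=-16/5−1/5·137/38=-149/38
M: M0=0, M1=-149/38, M2=137/38, M3=0
seg 0: a=-5, c=M0/2=0, d=(M1−M0)/(6·3)=-149/684, b=Δ0−h0·(2M0+M1)/6=979/228
seg 1: a=2, c=M1/2=-149/76, d=(M2−M1)/(6·2)=143/228, b=Δ1−h1·(2M1+M2)/6=-181/114
seg 2: a=-4, c=M2/2=137/76, d=(M3−M2)/(6·2)=-137/456, b=Δ2−h2·(2M2+M3)/6=-217/114
t_q=9/4 → seg 0, τ=9/4; S=-5+979/228·τ+0·τ²+-149/684·τ³=10603/4864

  seg 0: a=-5 b=979/228 c=0 d=-149/684
  seg 1: a=2 b=-181/114 c=-149/76 d=143/228
  seg 2: a=-4 b=-217/114 c=137/76 d=-137/456
S(9/4) = 10603/4864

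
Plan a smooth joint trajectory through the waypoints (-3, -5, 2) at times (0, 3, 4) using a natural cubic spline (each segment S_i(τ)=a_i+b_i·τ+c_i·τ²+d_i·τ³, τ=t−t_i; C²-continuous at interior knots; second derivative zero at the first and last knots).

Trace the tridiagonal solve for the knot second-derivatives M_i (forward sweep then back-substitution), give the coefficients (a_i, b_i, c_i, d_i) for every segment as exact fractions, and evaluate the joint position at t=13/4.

  seg 0: a=-3 b=-85/24 c=0 d=23/72
  seg 1: a=-5 b=61/12 c=23/8 d=-23/24
S(13/4) = -1825/512

Δ: Δ0=-2/3, Δ1=7
row 1: diag=8, rhs=46; c'=1/8, d'=23/4
back: M1=23/4
M: M0=0, M1=23/4, M2=0
seg 0: a=-3, c=M0/2=0, d=(M1−M0)/(6·3)=23/72, b=Δ0−h0·(2M0+M1)/6=-85/24
seg 1: a=-5, c=M1/2=23/8, d=(M2−M1)/(6·1)=-23/24, b=Δ1−h1·(2M1+M2)/6=61/12
t_q=13/4 → seg 1, τ=1/4; S=-5+61/12·τ+23/8·τ²+-23/24·τ³=-1825/512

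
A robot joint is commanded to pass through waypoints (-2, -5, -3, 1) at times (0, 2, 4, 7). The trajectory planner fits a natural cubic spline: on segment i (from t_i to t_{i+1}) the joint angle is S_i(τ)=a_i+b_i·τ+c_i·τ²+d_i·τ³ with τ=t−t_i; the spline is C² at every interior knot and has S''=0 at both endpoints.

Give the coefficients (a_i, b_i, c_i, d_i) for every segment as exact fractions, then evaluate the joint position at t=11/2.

  seg 0: a=-2 b=-122/57 c=0 d=73/456
  seg 1: a=-5 b=-25/114 c=73/76 d=-10/57
  seg 2: a=-3 b=173/114 c=-7/76 d=7/684
S(11/2) = -545/608

Δ: Δ0=-3/2, Δ1=1, Δ2=4/3
row 1: diag=8, rhs=15; c'=1/4, d'=15/8
row 2: denom=10−2·1/4=19/2; d'=(2−2·15/8)/(19/2)=-7/38
back: M2=-7/38
back: M1=15/8−1/4·-7/38=73/38
M: M0=0, M1=73/38, M2=-7/38, M3=0
seg 0: a=-2, c=M0/2=0, d=(M1−M0)/(6·2)=73/456, b=Δ0−h0·(2M0+M1)/6=-122/57
seg 1: a=-5, c=M1/2=73/76, d=(M2−M1)/(6·2)=-10/57, b=Δ1−h1·(2M1+M2)/6=-25/114
seg 2: a=-3, c=M2/2=-7/76, d=(M3−M2)/(6·3)=7/684, b=Δ2−h2·(2M2+M3)/6=173/114
t_q=11/2 → seg 2, τ=3/2; S=-3+173/114·τ+-7/76·τ²+7/684·τ³=-545/608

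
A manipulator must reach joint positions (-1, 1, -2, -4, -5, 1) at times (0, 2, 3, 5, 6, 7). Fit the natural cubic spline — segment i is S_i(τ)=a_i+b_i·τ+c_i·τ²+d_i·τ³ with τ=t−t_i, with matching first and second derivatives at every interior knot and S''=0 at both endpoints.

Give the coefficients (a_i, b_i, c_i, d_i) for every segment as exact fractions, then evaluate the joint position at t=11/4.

Δ: Δ0=1, Δ1=-3, Δ2=-1, Δ3=-1, Δ4=6
row 1: diag=6, rhs=-24; c'=1/6, d'=-4
row 2: denom=6−1·1/6=35/6; d'=(12−1·-4)/(35/6)=96/35
row 3: denom=6−2·12/35=186/35; d'=(0−2·96/35)/(186/35)=-32/31
row 4: denom=4−1·35/186=709/186; d'=(42−1·-32/31)/(709/186)=8004/709
back: M4=8004/709
back: M3=-32/31−35/186·8004/709=-2238/709
back: M2=96/35−12/35·-2238/709=2712/709
back: M1=-4−1/6·2712/709=-3288/709
M: M0=0, M1=-3288/709, M2=2712/709, M3=-2238/709, M4=8004/709, M5=0
seg 0: a=-1, c=M0/2=0, d=(M1−M0)/(6·2)=-274/709, b=Δ0−h0·(2M0+M1)/6=1805/709
seg 1: a=1, c=M1/2=-1644/709, d=(M2−M1)/(6·1)=1000/709, b=Δ1−h1·(2M1+M2)/6=-1483/709
seg 2: a=-2, c=M2/2=1356/709, d=(M3−M2)/(6·2)=-825/1418, b=Δ2−h2·(2M2+M3)/6=-1771/709
seg 3: a=-4, c=M3/2=-1119/709, d=(M4−M3)/(6·1)=1707/709, b=Δ3−h3·(2M3+M4)/6=-1297/709
seg 4: a=-5, c=M4/2=4002/709, d=(M5−M4)/(6·1)=-1334/709, b=Δ4−h4·(2M4+M5)/6=1586/709
t_q=11/4 → seg 1, τ=3/4; S=1+-1483/709·τ+-1644/709·τ²+1000/709·τ³=-7249/5672

  seg 0: a=-1 b=1805/709 c=0 d=-274/709
  seg 1: a=1 b=-1483/709 c=-1644/709 d=1000/709
  seg 2: a=-2 b=-1771/709 c=1356/709 d=-825/1418
  seg 3: a=-4 b=-1297/709 c=-1119/709 d=1707/709
  seg 4: a=-5 b=1586/709 c=4002/709 d=-1334/709
S(11/4) = -7249/5672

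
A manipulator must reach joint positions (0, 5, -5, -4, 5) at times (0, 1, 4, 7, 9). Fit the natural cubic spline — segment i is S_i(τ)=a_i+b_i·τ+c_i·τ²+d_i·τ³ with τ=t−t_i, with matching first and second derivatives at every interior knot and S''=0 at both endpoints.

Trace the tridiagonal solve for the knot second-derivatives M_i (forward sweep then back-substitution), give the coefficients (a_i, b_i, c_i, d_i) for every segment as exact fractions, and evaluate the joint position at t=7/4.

  seg 0: a=0 b=25/4 c=0 d=-5/4
  seg 1: a=5 b=5/2 c=-15/4 d=65/108
  seg 2: a=-5 b=-15/4 c=5/3 d=-11/108
  seg 3: a=-4 b=7/2 c=3/4 d=-1/8
S(7/4) = 1285/256

Δ: Δ0=5, Δ1=-10/3, Δ2=1/3, Δ3=9/2
row 1: diag=8, rhs=-50; c'=3/8, d'=-25/4
row 2: denom=12−3·3/8=87/8; d'=(22−3·-25/4)/(87/8)=326/87
row 3: denom=10−3·8/29=266/29; d'=(25−3·326/87)/(266/29)=3/2
back: M3=3/2
back: M2=326/87−8/29·3/2=10/3
back: M1=-25/4−3/8·10/3=-15/2
M: M0=0, M1=-15/2, M2=10/3, M3=3/2, M4=0
seg 0: a=0, c=M0/2=0, d=(M1−M0)/(6·1)=-5/4, b=Δ0−h0·(2M0+M1)/6=25/4
seg 1: a=5, c=M1/2=-15/4, d=(M2−M1)/(6·3)=65/108, b=Δ1−h1·(2M1+M2)/6=5/2
seg 2: a=-5, c=M2/2=5/3, d=(M3−M2)/(6·3)=-11/108, b=Δ2−h2·(2M2+M3)/6=-15/4
seg 3: a=-4, c=M3/2=3/4, d=(M4−M3)/(6·2)=-1/8, b=Δ3−h3·(2M3+M4)/6=7/2
t_q=7/4 → seg 1, τ=3/4; S=5+5/2·τ+-15/4·τ²+65/108·τ³=1285/256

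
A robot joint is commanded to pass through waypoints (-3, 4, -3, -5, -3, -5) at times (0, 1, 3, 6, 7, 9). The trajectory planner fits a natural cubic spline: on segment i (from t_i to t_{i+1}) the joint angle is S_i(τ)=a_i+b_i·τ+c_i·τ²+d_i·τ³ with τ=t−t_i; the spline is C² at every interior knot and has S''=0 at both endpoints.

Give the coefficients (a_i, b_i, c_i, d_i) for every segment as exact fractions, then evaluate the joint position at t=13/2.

Δ: Δ0=7, Δ1=-7/2, Δ2=-2/3, Δ3=2, Δ4=-1
row 1: diag=6, rhs=-63; c'=1/3, d'=-21/2
row 2: denom=10−2·1/3=28/3; d'=(17−2·-21/2)/(28/3)=57/14
row 3: denom=8−3·9/28=197/28; d'=(16−3·57/14)/(197/28)=106/197
row 4: denom=6−1·28/197=1154/197; d'=(-18−1·106/197)/(1154/197)=-1826/577
back: M4=-1826/577
back: M3=106/197−28/197·-1826/577=570/577
back: M2=57/14−9/28·570/577=2166/577
back: M1=-21/2−1/3·2166/577=-13561/1154
M: M0=0, M1=-13561/1154, M2=2166/577, M3=570/577, M4=-1826/577, M5=0
seg 0: a=-3, c=M0/2=0, d=(M1−M0)/(6·1)=-13561/6924, b=Δ0−h0·(2M0+M1)/6=62029/6924
seg 1: a=4, c=M1/2=-13561/2308, d=(M2−M1)/(6·2)=17893/13848, b=Δ1−h1·(2M1+M2)/6=10673/3462
seg 2: a=-3, c=M2/2=1083/577, d=(M3−M2)/(6·3)=-266/1731, b=Δ2−h2·(2M2+M3)/6=-8507/1731
seg 3: a=-5, c=M3/2=285/577, d=(M4−M3)/(6·1)=-1198/1731, b=Δ3−h3·(2M3+M4)/6=3805/1731
seg 4: a=-3, c=M4/2=-913/577, d=(M5−M4)/(6·2)=913/3462, b=Δ4−h4·(2M4+M5)/6=1921/1731
t_q=13/2 → seg 3, τ=1/2; S=-5+3805/1731·τ+285/577·τ²+-1198/1731·τ³=-4459/1154

  seg 0: a=-3 b=62029/6924 c=0 d=-13561/6924
  seg 1: a=4 b=10673/3462 c=-13561/2308 d=17893/13848
  seg 2: a=-3 b=-8507/1731 c=1083/577 d=-266/1731
  seg 3: a=-5 b=3805/1731 c=285/577 d=-1198/1731
  seg 4: a=-3 b=1921/1731 c=-913/577 d=913/3462
S(13/2) = -4459/1154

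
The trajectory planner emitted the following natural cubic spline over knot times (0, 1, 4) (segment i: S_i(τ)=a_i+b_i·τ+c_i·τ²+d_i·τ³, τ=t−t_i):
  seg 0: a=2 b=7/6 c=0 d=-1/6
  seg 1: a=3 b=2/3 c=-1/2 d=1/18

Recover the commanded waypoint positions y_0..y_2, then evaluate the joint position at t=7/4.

y_0=2 y_1=3 y_2=2
S(7/4) = 415/128

y_0 = S_0(0) = a_0 = 2
y_1 = S_1(0) = a_1 = 3
y_2 = S_1(3) = 2
t_q=7/4 is in segment 1 (τ=3/4); S_1(τ)=415/128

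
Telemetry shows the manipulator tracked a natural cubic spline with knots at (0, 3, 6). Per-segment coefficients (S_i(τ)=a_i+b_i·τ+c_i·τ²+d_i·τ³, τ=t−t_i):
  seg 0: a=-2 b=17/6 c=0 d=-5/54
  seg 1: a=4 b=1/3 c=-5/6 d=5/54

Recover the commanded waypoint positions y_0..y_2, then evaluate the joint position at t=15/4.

y_0 = S_0(0) = a_0 = -2
y_1 = S_1(0) = a_1 = 4
y_2 = S_1(3) = 0
t_q=15/4 is in segment 1 (τ=3/4); S_1(τ)=489/128

y_0=-2 y_1=4 y_2=0
S(15/4) = 489/128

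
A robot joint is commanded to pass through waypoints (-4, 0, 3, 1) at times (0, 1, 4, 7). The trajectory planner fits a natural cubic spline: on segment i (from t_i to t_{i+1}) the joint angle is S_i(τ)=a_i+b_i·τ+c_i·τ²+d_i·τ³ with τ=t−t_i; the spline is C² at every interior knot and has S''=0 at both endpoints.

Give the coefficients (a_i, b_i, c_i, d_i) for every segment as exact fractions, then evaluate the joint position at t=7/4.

  seg 0: a=-4 b=379/87 c=0 d=-31/87
  seg 1: a=0 b=286/87 c=-31/29 d=80/783
  seg 2: a=3 b=-32/87 c=-13/87 d=13/783
S(7/4) = 885/464

Δ: Δ0=4, Δ1=1, Δ2=-2/3
row 1: diag=8, rhs=-18; c'=3/8, d'=-9/4
row 2: denom=12−3·3/8=87/8; d'=(-10−3·-9/4)/(87/8)=-26/87
back: M2=-26/87
back: M1=-9/4−3/8·-26/87=-62/29
M: M0=0, M1=-62/29, M2=-26/87, M3=0
seg 0: a=-4, c=M0/2=0, d=(M1−M0)/(6·1)=-31/87, b=Δ0−h0·(2M0+M1)/6=379/87
seg 1: a=0, c=M1/2=-31/29, d=(M2−M1)/(6·3)=80/783, b=Δ1−h1·(2M1+M2)/6=286/87
seg 2: a=3, c=M2/2=-13/87, d=(M3−M2)/(6·3)=13/783, b=Δ2−h2·(2M2+M3)/6=-32/87
t_q=7/4 → seg 1, τ=3/4; S=0+286/87·τ+-31/29·τ²+80/783·τ³=885/464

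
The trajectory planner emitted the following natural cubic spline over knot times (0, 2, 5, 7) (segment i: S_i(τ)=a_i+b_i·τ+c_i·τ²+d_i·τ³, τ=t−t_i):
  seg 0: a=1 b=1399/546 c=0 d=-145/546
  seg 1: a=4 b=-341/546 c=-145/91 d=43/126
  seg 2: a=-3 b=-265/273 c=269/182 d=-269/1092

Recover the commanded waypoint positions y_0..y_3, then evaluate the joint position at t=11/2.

y_0=1 y_1=4 y_2=-3 y_3=-1
S(11/2) = -1309/416

y_0 = S_0(0) = a_0 = 1
y_1 = S_1(0) = a_1 = 4
y_2 = S_2(0) = a_2 = -3
y_3 = S_2(2) = -1
t_q=11/2 is in segment 2 (τ=1/2); S_2(τ)=-1309/416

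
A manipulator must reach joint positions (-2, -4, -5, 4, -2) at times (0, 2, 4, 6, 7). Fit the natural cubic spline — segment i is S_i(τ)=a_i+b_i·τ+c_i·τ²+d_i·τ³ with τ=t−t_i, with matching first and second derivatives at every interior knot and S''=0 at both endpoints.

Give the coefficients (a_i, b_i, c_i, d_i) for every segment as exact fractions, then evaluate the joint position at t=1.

  seg 0: a=-2 b=-21/41 c=0 d=-5/41
  seg 1: a=-4 b=-81/41 c=-30/41 d=241/328
  seg 2: a=-5 b=321/82 c=603/164 d=-555/328
  seg 3: a=4 b=-69/41 c=-531/82 d=177/82
S(1) = -108/41

Δ: Δ0=-1, Δ1=-1/2, Δ2=9/2, Δ3=-6
row 1: diag=8, rhs=3; c'=1/4, d'=3/8
row 2: denom=8−2·1/4=15/2; d'=(30−2·3/8)/(15/2)=39/10
row 3: denom=6−2·4/15=82/15; d'=(-63−2·39/10)/(82/15)=-531/41
back: M3=-531/41
back: M2=39/10−4/15·-531/41=603/82
back: M1=3/8−1/4·603/82=-60/41
M: M0=0, M1=-60/41, M2=603/82, M3=-531/41, M4=0
seg 0: a=-2, c=M0/2=0, d=(M1−M0)/(6·2)=-5/41, b=Δ0−h0·(2M0+M1)/6=-21/41
seg 1: a=-4, c=M1/2=-30/41, d=(M2−M1)/(6·2)=241/328, b=Δ1−h1·(2M1+M2)/6=-81/41
seg 2: a=-5, c=M2/2=603/164, d=(M3−M2)/(6·2)=-555/328, b=Δ2−h2·(2M2+M3)/6=321/82
seg 3: a=4, c=M3/2=-531/82, d=(M4−M3)/(6·1)=177/82, b=Δ3−h3·(2M3+M4)/6=-69/41
t_q=1 → seg 0, τ=1; S=-2+-21/41·τ+0·τ²+-5/41·τ³=-108/41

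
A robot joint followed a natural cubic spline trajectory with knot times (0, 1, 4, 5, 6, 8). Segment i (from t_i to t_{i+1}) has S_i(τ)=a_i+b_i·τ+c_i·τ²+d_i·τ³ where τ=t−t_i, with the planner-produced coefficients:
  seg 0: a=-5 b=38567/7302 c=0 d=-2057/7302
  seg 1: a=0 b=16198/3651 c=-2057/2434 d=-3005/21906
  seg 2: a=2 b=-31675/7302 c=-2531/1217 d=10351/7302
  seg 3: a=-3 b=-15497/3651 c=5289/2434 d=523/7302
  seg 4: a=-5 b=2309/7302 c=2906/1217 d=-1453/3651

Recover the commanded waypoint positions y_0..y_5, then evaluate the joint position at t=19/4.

y_0 = S_0(0) = a_0 = -5
y_1 = S_1(0) = a_1 = 0
y_2 = S_2(0) = a_2 = 2
y_3 = S_3(0) = a_3 = -3
y_4 = S_4(0) = a_4 = -5
y_5 = S_4(2) = 2
t_q=19/4 is in segment 2 (τ=3/4); S_2(τ)=-284321/155776

y_0=-5 y_1=0 y_2=2 y_3=-3 y_4=-5 y_5=2
S(19/4) = -284321/155776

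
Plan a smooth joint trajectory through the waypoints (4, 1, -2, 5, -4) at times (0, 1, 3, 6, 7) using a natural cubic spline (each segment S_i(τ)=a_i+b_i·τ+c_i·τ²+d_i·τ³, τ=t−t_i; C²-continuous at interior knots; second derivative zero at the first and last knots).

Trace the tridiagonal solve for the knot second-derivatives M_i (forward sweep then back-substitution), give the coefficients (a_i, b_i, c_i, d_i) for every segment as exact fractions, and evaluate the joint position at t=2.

  seg 0: a=4 b=-6955/2364 c=0 d=-137/2364
  seg 1: a=1 b=-3683/1182 c=-137/788 d=2321/4728
  seg 2: a=-2 b=1229/591 c=546/197 d=-1588/1773
  seg 3: a=5 b=-3235/591 c=-1042/197 d=1042/591
S(2) = -2835/1576

Δ: Δ0=-3, Δ1=-3/2, Δ2=7/3, Δ3=-9
row 1: diag=6, rhs=9; c'=1/3, d'=3/2
row 2: denom=10−2·1/3=28/3; d'=(23−2·3/2)/(28/3)=15/7
row 3: denom=8−3·9/28=197/28; d'=(-68−3·15/7)/(197/28)=-2084/197
back: M3=-2084/197
back: M2=15/7−9/28·-2084/197=1092/197
back: M1=3/2−1/3·1092/197=-137/394
M: M0=0, M1=-137/394, M2=1092/197, M3=-2084/197, M4=0
seg 0: a=4, c=M0/2=0, d=(M1−M0)/(6·1)=-137/2364, b=Δ0−h0·(2M0+M1)/6=-6955/2364
seg 1: a=1, c=M1/2=-137/788, d=(M2−M1)/(6·2)=2321/4728, b=Δ1−h1·(2M1+M2)/6=-3683/1182
seg 2: a=-2, c=M2/2=546/197, d=(M3−M2)/(6·3)=-1588/1773, b=Δ2−h2·(2M2+M3)/6=1229/591
seg 3: a=5, c=M3/2=-1042/197, d=(M4−M3)/(6·1)=1042/591, b=Δ3−h3·(2M3+M4)/6=-3235/591
t_q=2 → seg 1, τ=1; S=1+-3683/1182·τ+-137/788·τ²+2321/4728·τ³=-2835/1576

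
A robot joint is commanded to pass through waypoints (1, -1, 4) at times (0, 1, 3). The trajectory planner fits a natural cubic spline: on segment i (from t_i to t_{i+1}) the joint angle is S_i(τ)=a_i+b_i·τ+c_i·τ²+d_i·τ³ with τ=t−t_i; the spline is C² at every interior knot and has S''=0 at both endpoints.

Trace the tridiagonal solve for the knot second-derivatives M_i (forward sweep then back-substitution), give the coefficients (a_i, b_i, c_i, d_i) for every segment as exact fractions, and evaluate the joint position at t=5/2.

Δ: Δ0=-2, Δ1=5/2
row 1: diag=6, rhs=27; c'=1/3, d'=9/2
back: M1=9/2
M: M0=0, M1=9/2, M2=0
seg 0: a=1, c=M0/2=0, d=(M1−M0)/(6·1)=3/4, b=Δ0−h0·(2M0+M1)/6=-11/4
seg 1: a=-1, c=M1/2=9/4, d=(M2−M1)/(6·2)=-3/8, b=Δ1−h1·(2M1+M2)/6=-1/2
t_q=5/2 → seg 1, τ=3/2; S=-1+-1/2·τ+9/4·τ²+-3/8·τ³=131/64

  seg 0: a=1 b=-11/4 c=0 d=3/4
  seg 1: a=-1 b=-1/2 c=9/4 d=-3/8
S(5/2) = 131/64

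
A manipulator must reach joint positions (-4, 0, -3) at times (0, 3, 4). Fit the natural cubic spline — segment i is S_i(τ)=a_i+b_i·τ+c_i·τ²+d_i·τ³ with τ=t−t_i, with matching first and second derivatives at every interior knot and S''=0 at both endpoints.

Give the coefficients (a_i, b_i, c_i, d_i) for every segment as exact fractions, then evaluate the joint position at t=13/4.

Δ: Δ0=4/3, Δ1=-3
row 1: diag=8, rhs=-26; c'=1/8, d'=-13/4
back: M1=-13/4
M: M0=0, M1=-13/4, M2=0
seg 0: a=-4, c=M0/2=0, d=(M1−M0)/(6·3)=-13/72, b=Δ0−h0·(2M0+M1)/6=71/24
seg 1: a=0, c=M1/2=-13/8, d=(M2−M1)/(6·1)=13/24, b=Δ1−h1·(2M1+M2)/6=-23/12
t_q=13/4 → seg 1, τ=1/4; S=0+-23/12·τ+-13/8·τ²+13/24·τ³=-293/512

  seg 0: a=-4 b=71/24 c=0 d=-13/72
  seg 1: a=0 b=-23/12 c=-13/8 d=13/24
S(13/4) = -293/512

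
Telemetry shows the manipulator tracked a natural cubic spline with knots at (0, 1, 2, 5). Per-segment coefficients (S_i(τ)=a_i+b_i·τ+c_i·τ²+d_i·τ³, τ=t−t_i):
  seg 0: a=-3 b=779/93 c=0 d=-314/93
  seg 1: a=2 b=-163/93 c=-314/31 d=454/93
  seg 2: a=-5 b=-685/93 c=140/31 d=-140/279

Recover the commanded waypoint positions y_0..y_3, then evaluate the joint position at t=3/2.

y_0 = S_0(0) = a_0 = -3
y_1 = S_1(0) = a_1 = 2
y_2 = S_2(0) = a_2 = -5
y_3 = S_2(3) = 0
t_q=3/2 is in segment 1 (τ=1/2); S_1(τ)=-99/124

y_0=-3 y_1=2 y_2=-5 y_3=0
S(3/2) = -99/124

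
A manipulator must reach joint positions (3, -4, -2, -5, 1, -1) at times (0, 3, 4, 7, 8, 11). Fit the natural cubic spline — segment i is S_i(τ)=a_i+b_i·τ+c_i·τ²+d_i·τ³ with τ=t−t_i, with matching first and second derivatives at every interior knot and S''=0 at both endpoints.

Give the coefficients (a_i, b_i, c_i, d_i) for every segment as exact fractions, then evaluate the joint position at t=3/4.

Δ: Δ0=-7/3, Δ1=2, Δ2=-1, Δ3=6, Δ4=-2/3
row 1: diag=8, rhs=26; c'=1/8, d'=13/4
row 2: denom=8−1·1/8=63/8; d'=(-18−1·13/4)/(63/8)=-170/63
row 3: denom=8−3·8/21=48/7; d'=(42−3·-170/63)/(48/7)=263/36
row 4: denom=8−1·7/48=377/48; d'=(-40−1·263/36)/(377/48)=-524/87
back: M4=-524/87
back: M3=263/36−7/48·-524/87=712/87
back: M2=-170/63−8/21·712/87=-506/87
back: M1=13/4−1/8·-506/87=346/87
M: M0=0, M1=346/87, M2=-506/87, M3=712/87, M4=-524/87, M5=0
seg 0: a=3, c=M0/2=0, d=(M1−M0)/(6·3)=173/783, b=Δ0−h0·(2M0+M1)/6=-376/87
seg 1: a=-4, c=M1/2=173/87, d=(M2−M1)/(6·1)=-142/87, b=Δ1−h1·(2M1+M2)/6=143/87
seg 2: a=-2, c=M2/2=-253/87, d=(M3−M2)/(6·3)=7/9, b=Δ2−h2·(2M2+M3)/6=21/29
seg 3: a=-5, c=M3/2=356/87, d=(M4−M3)/(6·1)=-206/87, b=Δ3−h3·(2M3+M4)/6=124/29
seg 4: a=1, c=M4/2=-262/87, d=(M5−M4)/(6·3)=262/783, b=Δ4−h4·(2M4+M5)/6=466/87
t_q=3/4 → seg 0, τ=3/4; S=3+-376/87·τ+0·τ²+173/783·τ³=-275/1856

  seg 0: a=3 b=-376/87 c=0 d=173/783
  seg 1: a=-4 b=143/87 c=173/87 d=-142/87
  seg 2: a=-2 b=21/29 c=-253/87 d=7/9
  seg 3: a=-5 b=124/29 c=356/87 d=-206/87
  seg 4: a=1 b=466/87 c=-262/87 d=262/783
S(3/4) = -275/1856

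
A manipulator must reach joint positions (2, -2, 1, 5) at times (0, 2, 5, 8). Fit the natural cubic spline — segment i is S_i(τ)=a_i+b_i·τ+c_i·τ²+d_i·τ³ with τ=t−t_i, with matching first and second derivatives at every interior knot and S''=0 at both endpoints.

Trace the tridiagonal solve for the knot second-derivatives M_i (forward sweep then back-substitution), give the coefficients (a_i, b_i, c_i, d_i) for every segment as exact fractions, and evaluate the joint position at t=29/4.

Δ: Δ0=-2, Δ1=1, Δ2=4/3
row 1: diag=10, rhs=18; c'=3/10, d'=9/5
row 2: denom=12−3·3/10=111/10; d'=(2−3·9/5)/(111/10)=-34/111
back: M2=-34/111
back: M1=9/5−3/10·-34/111=70/37
M: M0=0, M1=70/37, M2=-34/111, M3=0
seg 0: a=2, c=M0/2=0, d=(M1−M0)/(6·2)=35/222, b=Δ0−h0·(2M0+M1)/6=-292/111
seg 1: a=-2, c=M1/2=35/37, d=(M2−M1)/(6·3)=-122/999, b=Δ1−h1·(2M1+M2)/6=-82/111
seg 2: a=1, c=M2/2=-17/111, d=(M3−M2)/(6·3)=17/999, b=Δ2−h2·(2M2+M3)/6=182/111
t_q=29/4 → seg 2, τ=9/4; S=1+182/111·τ+-17/111·τ²+17/999·τ³=9727/2368

  seg 0: a=2 b=-292/111 c=0 d=35/222
  seg 1: a=-2 b=-82/111 c=35/37 d=-122/999
  seg 2: a=1 b=182/111 c=-17/111 d=17/999
S(29/4) = 9727/2368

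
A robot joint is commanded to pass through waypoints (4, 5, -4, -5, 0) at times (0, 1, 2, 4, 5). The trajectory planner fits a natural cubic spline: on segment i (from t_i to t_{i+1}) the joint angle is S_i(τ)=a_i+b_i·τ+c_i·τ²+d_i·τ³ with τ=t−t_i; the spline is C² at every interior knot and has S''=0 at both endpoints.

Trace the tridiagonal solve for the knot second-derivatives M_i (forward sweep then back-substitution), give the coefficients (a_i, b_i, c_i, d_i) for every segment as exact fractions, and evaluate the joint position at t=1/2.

  seg 0: a=4 b=241/61 c=0 d=-180/61
  seg 1: a=5 b=-299/61 c=-540/61 d=290/61
  seg 2: a=-4 b=-509/61 c=330/61 d=-363/488
  seg 3: a=-5 b=533/122 c=231/244 d=-77/244
S(1/2) = 342/61

Δ: Δ0=1, Δ1=-9, Δ2=-1/2, Δ3=5
row 1: diag=4, rhs=-60; c'=1/4, d'=-15
row 2: denom=6−1·1/4=23/4; d'=(51−1·-15)/(23/4)=264/23
row 3: denom=6−2·8/23=122/23; d'=(33−2·264/23)/(122/23)=231/122
back: M3=231/122
back: M2=264/23−8/23·231/122=660/61
back: M1=-15−1/4·660/61=-1080/61
M: M0=0, M1=-1080/61, M2=660/61, M3=231/122, M4=0
seg 0: a=4, c=M0/2=0, d=(M1−M0)/(6·1)=-180/61, b=Δ0−h0·(2M0+M1)/6=241/61
seg 1: a=5, c=M1/2=-540/61, d=(M2−M1)/(6·1)=290/61, b=Δ1−h1·(2M1+M2)/6=-299/61
seg 2: a=-4, c=M2/2=330/61, d=(M3−M2)/(6·2)=-363/488, b=Δ2−h2·(2M2+M3)/6=-509/61
seg 3: a=-5, c=M3/2=231/244, d=(M4−M3)/(6·1)=-77/244, b=Δ3−h3·(2M3+M4)/6=533/122
t_q=1/2 → seg 0, τ=1/2; S=4+241/61·τ+0·τ²+-180/61·τ³=342/61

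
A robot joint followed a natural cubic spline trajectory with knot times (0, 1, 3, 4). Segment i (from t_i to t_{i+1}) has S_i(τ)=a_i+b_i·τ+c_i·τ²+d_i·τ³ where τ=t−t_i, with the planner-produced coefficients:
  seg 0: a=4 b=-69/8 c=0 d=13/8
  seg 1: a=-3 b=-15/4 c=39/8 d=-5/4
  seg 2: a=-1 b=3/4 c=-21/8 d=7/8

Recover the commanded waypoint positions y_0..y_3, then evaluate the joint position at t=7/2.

y_0 = S_0(0) = a_0 = 4
y_1 = S_1(0) = a_1 = -3
y_2 = S_2(0) = a_2 = -1
y_3 = S_2(1) = -2
t_q=7/2 is in segment 2 (τ=1/2); S_2(τ)=-75/64

y_0=4 y_1=-3 y_2=-1 y_3=-2
S(7/2) = -75/64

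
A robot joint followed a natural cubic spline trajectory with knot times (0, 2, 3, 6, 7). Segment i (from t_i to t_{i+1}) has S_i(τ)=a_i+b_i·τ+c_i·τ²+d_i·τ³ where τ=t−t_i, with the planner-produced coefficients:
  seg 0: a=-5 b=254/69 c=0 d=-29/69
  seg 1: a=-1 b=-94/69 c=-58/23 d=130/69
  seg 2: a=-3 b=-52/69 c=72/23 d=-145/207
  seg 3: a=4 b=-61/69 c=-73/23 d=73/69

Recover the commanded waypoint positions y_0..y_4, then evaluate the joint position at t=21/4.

y_0 = S_0(0) = a_0 = -5
y_1 = S_1(0) = a_1 = -1
y_2 = S_2(0) = a_2 = -3
y_3 = S_3(0) = a_3 = 4
y_4 = S_3(1) = 1
t_q=21/4 is in segment 2 (τ=9/4); S_2(τ)=4671/1472

y_0=-5 y_1=-1 y_2=-3 y_3=4 y_4=1
S(21/4) = 4671/1472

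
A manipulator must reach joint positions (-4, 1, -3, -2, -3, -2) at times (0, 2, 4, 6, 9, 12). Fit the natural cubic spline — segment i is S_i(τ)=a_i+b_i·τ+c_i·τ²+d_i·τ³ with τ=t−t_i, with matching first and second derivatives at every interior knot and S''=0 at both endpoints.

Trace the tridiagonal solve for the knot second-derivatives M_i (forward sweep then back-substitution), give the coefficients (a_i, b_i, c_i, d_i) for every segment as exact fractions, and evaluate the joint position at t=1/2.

  seg 0: a=-4 b=2038/523 c=0 d=-1461/4184
  seg 1: a=1 b=-307/1046 c=-4383/2092 d=1299/2092
  seg 2: a=-3 b=-1279/1046 c=3411/2092 d=-1609/4184
  seg 3: a=-2 b=358/523 c=-354/523 d=1589/14121
  seg 4: a=-3 b=-177/523 c=527/1569 d=-527/14121
S(1/2) = -70133/33472

Δ: Δ0=5/2, Δ1=-2, Δ2=1/2, Δ3=-1/3, Δ4=1/3
row 1: diag=8, rhs=-27; c'=1/4, d'=-27/8
row 2: denom=8−2·1/4=15/2; d'=(15−2·-27/8)/(15/2)=29/10
row 3: denom=10−2·4/15=142/15; d'=(-5−2·29/10)/(142/15)=-81/71
row 4: denom=12−3·45/142=1569/142; d'=(4−3·-81/71)/(1569/142)=1054/1569
back: M4=1054/1569
back: M3=-81/71−45/142·1054/1569=-708/523
back: M2=29/10−4/15·-708/523=3411/1046
back: M1=-27/8−1/4·3411/1046=-4383/1046
M: M0=0, M1=-4383/1046, M2=3411/1046, M3=-708/523, M4=1054/1569, M5=0
seg 0: a=-4, c=M0/2=0, d=(M1−M0)/(6·2)=-1461/4184, b=Δ0−h0·(2M0+M1)/6=2038/523
seg 1: a=1, c=M1/2=-4383/2092, d=(M2−M1)/(6·2)=1299/2092, b=Δ1−h1·(2M1+M2)/6=-307/1046
seg 2: a=-3, c=M2/2=3411/2092, d=(M3−M2)/(6·2)=-1609/4184, b=Δ2−h2·(2M2+M3)/6=-1279/1046
seg 3: a=-2, c=M3/2=-354/523, d=(M4−M3)/(6·3)=1589/14121, b=Δ3−h3·(2M3+M4)/6=358/523
seg 4: a=-3, c=M4/2=527/1569, d=(M5−M4)/(6·3)=-527/14121, b=Δ4−h4·(2M4+M5)/6=-177/523
t_q=1/2 → seg 0, τ=1/2; S=-4+2038/523·τ+0·τ²+-1461/4184·τ³=-70133/33472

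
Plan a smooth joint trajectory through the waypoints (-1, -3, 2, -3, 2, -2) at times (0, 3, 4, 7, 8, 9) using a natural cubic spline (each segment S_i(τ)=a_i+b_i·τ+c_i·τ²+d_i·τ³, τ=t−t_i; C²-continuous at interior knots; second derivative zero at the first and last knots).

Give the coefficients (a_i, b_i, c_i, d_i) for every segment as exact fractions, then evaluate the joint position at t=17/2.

  seg 0: a=-1 b=-377/111 c=0 d=101/333
  seg 1: a=-3 b=532/111 c=101/37 d=-280/111
  seg 2: a=2 b=298/111 c=-179/37 d=376/333
  seg 3: a=-3 b=460/111 c=197/37 d=-496/111
  seg 4: a=2 b=154/111 c=-299/37 d=299/111
S(17/2) = 299/296

Δ: Δ0=-2/3, Δ1=5, Δ2=-5/3, Δ3=5, Δ4=-4
row 1: diag=8, rhs=34; c'=1/8, d'=17/4
row 2: denom=8−1·1/8=63/8; d'=(-40−1·17/4)/(63/8)=-118/21
row 3: denom=8−3·8/21=48/7; d'=(40−3·-118/21)/(48/7)=199/24
row 4: denom=4−1·7/48=185/48; d'=(-54−1·199/24)/(185/48)=-598/37
back: M4=-598/37
back: M3=199/24−7/48·-598/37=394/37
back: M2=-118/21−8/21·394/37=-358/37
back: M1=17/4−1/8·-358/37=202/37
M: M0=0, M1=202/37, M2=-358/37, M3=394/37, M4=-598/37, M5=0
seg 0: a=-1, c=M0/2=0, d=(M1−M0)/(6·3)=101/333, b=Δ0−h0·(2M0+M1)/6=-377/111
seg 1: a=-3, c=M1/2=101/37, d=(M2−M1)/(6·1)=-280/111, b=Δ1−h1·(2M1+M2)/6=532/111
seg 2: a=2, c=M2/2=-179/37, d=(M3−M2)/(6·3)=376/333, b=Δ2−h2·(2M2+M3)/6=298/111
seg 3: a=-3, c=M3/2=197/37, d=(M4−M3)/(6·1)=-496/111, b=Δ3−h3·(2M3+M4)/6=460/111
seg 4: a=2, c=M4/2=-299/37, d=(M5−M4)/(6·1)=299/111, b=Δ4−h4·(2M4+M5)/6=154/111
t_q=17/2 → seg 4, τ=1/2; S=2+154/111·τ+-299/37·τ²+299/111·τ³=299/296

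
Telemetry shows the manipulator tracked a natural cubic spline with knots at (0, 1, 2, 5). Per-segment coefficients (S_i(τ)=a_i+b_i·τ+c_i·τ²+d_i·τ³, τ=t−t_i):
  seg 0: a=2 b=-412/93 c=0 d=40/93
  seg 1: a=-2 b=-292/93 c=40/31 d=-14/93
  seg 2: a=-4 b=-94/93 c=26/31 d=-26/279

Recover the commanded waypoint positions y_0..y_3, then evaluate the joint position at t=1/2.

y_0=2 y_1=-2 y_2=-4 y_3=-2
S(1/2) = -5/31

y_0 = S_0(0) = a_0 = 2
y_1 = S_1(0) = a_1 = -2
y_2 = S_2(0) = a_2 = -4
y_3 = S_2(3) = -2
t_q=1/2 is in segment 0 (τ=1/2); S_0(τ)=-5/31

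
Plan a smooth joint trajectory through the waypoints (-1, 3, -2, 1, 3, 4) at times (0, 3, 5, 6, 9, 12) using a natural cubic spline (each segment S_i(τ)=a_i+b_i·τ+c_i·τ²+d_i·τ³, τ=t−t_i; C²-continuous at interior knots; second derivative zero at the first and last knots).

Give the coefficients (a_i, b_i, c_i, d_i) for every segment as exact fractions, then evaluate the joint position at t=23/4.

Δ: Δ0=4/3, Δ1=-5/2, Δ2=3, Δ3=2/3, Δ4=1/3
row 1: diag=10, rhs=-23; c'=1/5, d'=-23/10
row 2: denom=6−2·1/5=28/5; d'=(33−2·-23/10)/(28/5)=47/7
row 3: denom=8−1·5/28=219/28; d'=(-14−1·47/7)/(219/28)=-580/219
row 4: denom=12−3·28/73=792/73; d'=(-2−3·-580/219)/(792/73)=217/396
back: M4=217/396
back: M3=-580/219−28/73·217/396=-283/99
back: M2=47/7−5/28·-283/99=2861/396
back: M1=-23/10−1/5·2861/396=-1483/396
M: M0=0, M1=-1483/396, M2=2861/396, M3=-283/99, M4=217/396, M5=0
seg 0: a=-1, c=M0/2=0, d=(M1−M0)/(6·3)=-1483/7128, b=Δ0−h0·(2M0+M1)/6=2539/792
seg 1: a=3, c=M1/2=-1483/792, d=(M2−M1)/(6·2)=181/198, b=Δ1−h1·(2M1+M2)/6=-955/396
seg 2: a=-2, c=M2/2=2861/792, d=(M3−M2)/(6·1)=-121/72, b=Δ2−h2·(2M2+M3)/6=47/44
seg 3: a=1, c=M3/2=-283/198, d=(M4−M3)/(6·3)=1349/7128, b=Δ3−h3·(2M3+M4)/6=2575/792
seg 4: a=3, c=M4/2=217/792, d=(M5−M4)/(6·3)=-217/7128, b=Δ4−h4·(2M4+M5)/6=-85/396
t_q=23/4 → seg 2, τ=3/4; S=-2+47/44·τ+2861/792·τ²+-121/72·τ³=699/5632

  seg 0: a=-1 b=2539/792 c=0 d=-1483/7128
  seg 1: a=3 b=-955/396 c=-1483/792 d=181/198
  seg 2: a=-2 b=47/44 c=2861/792 d=-121/72
  seg 3: a=1 b=2575/792 c=-283/198 d=1349/7128
  seg 4: a=3 b=-85/396 c=217/792 d=-217/7128
S(23/4) = 699/5632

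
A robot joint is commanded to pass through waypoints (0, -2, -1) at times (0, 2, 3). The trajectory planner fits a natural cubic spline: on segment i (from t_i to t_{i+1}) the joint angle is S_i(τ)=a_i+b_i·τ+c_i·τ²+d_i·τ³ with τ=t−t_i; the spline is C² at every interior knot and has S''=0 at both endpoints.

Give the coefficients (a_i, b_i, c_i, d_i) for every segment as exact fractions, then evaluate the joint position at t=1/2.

Δ: Δ0=-1, Δ1=1
row 1: diag=6, rhs=12; c'=1/6, d'=2
back: M1=2
M: M0=0, M1=2, M2=0
seg 0: a=0, c=M0/2=0, d=(M1−M0)/(6·2)=1/6, b=Δ0−h0·(2M0+M1)/6=-5/3
seg 1: a=-2, c=M1/2=1, d=(M2−M1)/(6·1)=-1/3, b=Δ1−h1·(2M1+M2)/6=1/3
t_q=1/2 → seg 0, τ=1/2; S=0+-5/3·τ+0·τ²+1/6·τ³=-13/16

  seg 0: a=0 b=-5/3 c=0 d=1/6
  seg 1: a=-2 b=1/3 c=1 d=-1/3
S(1/2) = -13/16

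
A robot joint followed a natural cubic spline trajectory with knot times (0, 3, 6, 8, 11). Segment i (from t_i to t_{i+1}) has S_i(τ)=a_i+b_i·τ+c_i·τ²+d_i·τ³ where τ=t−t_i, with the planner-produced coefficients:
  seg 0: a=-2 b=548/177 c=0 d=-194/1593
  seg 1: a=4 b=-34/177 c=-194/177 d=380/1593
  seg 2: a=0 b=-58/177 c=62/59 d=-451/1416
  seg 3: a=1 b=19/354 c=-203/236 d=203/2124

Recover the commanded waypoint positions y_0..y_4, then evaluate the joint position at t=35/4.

y_0 = S_0(0) = a_0 = -2
y_1 = S_1(0) = a_1 = 4
y_2 = S_2(0) = a_2 = 0
y_3 = S_3(0) = a_3 = 1
y_4 = S_3(3) = -4
t_q=35/4 is in segment 3 (τ=3/4); S_3(τ)=9013/15104

y_0=-2 y_1=4 y_2=0 y_3=1 y_4=-4
S(35/4) = 9013/15104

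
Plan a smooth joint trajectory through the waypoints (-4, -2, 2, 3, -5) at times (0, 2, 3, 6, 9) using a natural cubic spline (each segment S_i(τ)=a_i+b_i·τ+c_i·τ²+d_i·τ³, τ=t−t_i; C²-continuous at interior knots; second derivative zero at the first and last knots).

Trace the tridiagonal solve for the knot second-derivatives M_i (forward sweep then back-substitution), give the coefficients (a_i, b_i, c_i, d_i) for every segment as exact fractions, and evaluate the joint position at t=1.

  seg 0: a=-4 b=-41/255 c=0 d=74/255
  seg 1: a=-2 b=847/255 c=148/85 d=-271/255
  seg 2: a=2 b=922/255 c=-123/85 d=2/17
  seg 3: a=3 b=-482/255 c=-33/85 d=11/255
S(1) = -329/85

Δ: Δ0=1, Δ1=4, Δ2=1/3, Δ3=-8/3
row 1: diag=6, rhs=18; c'=1/6, d'=3
row 2: denom=8−1·1/6=47/6; d'=(-22−1·3)/(47/6)=-150/47
row 3: denom=12−3·18/47=510/47; d'=(-18−3·-150/47)/(510/47)=-66/85
back: M3=-66/85
back: M2=-150/47−18/47·-66/85=-246/85
back: M1=3−1/6·-246/85=296/85
M: M0=0, M1=296/85, M2=-246/85, M3=-66/85, M4=0
seg 0: a=-4, c=M0/2=0, d=(M1−M0)/(6·2)=74/255, b=Δ0−h0·(2M0+M1)/6=-41/255
seg 1: a=-2, c=M1/2=148/85, d=(M2−M1)/(6·1)=-271/255, b=Δ1−h1·(2M1+M2)/6=847/255
seg 2: a=2, c=M2/2=-123/85, d=(M3−M2)/(6·3)=2/17, b=Δ2−h2·(2M2+M3)/6=922/255
seg 3: a=3, c=M3/2=-33/85, d=(M4−M3)/(6·3)=11/255, b=Δ3−h3·(2M3+M4)/6=-482/255
t_q=1 → seg 0, τ=1; S=-4+-41/255·τ+0·τ²+74/255·τ³=-329/85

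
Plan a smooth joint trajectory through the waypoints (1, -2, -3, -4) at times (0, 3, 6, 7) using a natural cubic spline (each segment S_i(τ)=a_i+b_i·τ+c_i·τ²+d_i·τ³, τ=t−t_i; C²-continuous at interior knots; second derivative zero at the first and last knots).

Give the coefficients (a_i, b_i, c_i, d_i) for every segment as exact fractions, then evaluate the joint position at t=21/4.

Δ: Δ0=-1, Δ1=-1/3, Δ2=-1
row 1: diag=12, rhs=4; c'=1/4, d'=1/3
row 2: denom=8−3·1/4=29/4; d'=(-4−3·1/3)/(29/4)=-20/29
back: M2=-20/29
back: M1=1/3−1/4·-20/29=44/87
M: M0=0, M1=44/87, M2=-20/29, M3=0
seg 0: a=1, c=M0/2=0, d=(M1−M0)/(6·3)=22/783, b=Δ0−h0·(2M0+M1)/6=-109/87
seg 1: a=-2, c=M1/2=22/87, d=(M2−M1)/(6·3)=-52/783, b=Δ1−h1·(2M1+M2)/6=-43/87
seg 2: a=-3, c=M2/2=-10/29, d=(M3−M2)/(6·1)=10/87, b=Δ2−h2·(2M2+M3)/6=-67/87
t_q=21/4 → seg 1, τ=9/4; S=-2+-43/87·τ+22/87·τ²+-52/783·τ³=-1201/464

  seg 0: a=1 b=-109/87 c=0 d=22/783
  seg 1: a=-2 b=-43/87 c=22/87 d=-52/783
  seg 2: a=-3 b=-67/87 c=-10/29 d=10/87
S(21/4) = -1201/464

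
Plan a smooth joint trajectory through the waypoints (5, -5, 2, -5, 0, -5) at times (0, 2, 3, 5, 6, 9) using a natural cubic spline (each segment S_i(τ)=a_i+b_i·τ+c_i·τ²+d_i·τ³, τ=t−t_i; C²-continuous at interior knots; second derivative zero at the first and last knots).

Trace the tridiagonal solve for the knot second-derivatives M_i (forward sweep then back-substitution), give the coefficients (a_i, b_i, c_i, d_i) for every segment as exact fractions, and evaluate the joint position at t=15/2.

  seg 0: a=5 b=-43652/4359 c=0 d=21857/17436
  seg 1: a=-5 b=21919/4359 c=21857/2906 d=-48383/8718
  seg 2: a=2 b=29831/8718 c=-13263/1453 d=24703/8718
  seg 3: a=-5 b=7955/8718 c=11440/1453 d=-33005/8718
  seg 4: a=0 b=23110/4359 c=-10125/2906 d=1125/2906
S(15/2) = 33005/23248

Δ: Δ0=-5, Δ1=7, Δ2=-7/2, Δ3=5, Δ4=-5/3
row 1: diag=6, rhs=72; c'=1/6, d'=12
row 2: denom=6−1·1/6=35/6; d'=(-63−1·12)/(35/6)=-90/7
row 3: denom=6−2·12/35=186/35; d'=(51−2·-90/7)/(186/35)=895/62
row 4: denom=8−1·35/186=1453/186; d'=(-40−1·895/62)/(1453/186)=-10125/1453
back: M4=-10125/1453
back: M3=895/62−35/186·-10125/1453=22880/1453
back: M2=-90/7−12/35·22880/1453=-26526/1453
back: M1=12−1/6·-26526/1453=21857/1453
M: M0=0, M1=21857/1453, M2=-26526/1453, M3=22880/1453, M4=-10125/1453, M5=0
seg 0: a=5, c=M0/2=0, d=(M1−M0)/(6·2)=21857/17436, b=Δ0−h0·(2M0+M1)/6=-43652/4359
seg 1: a=-5, c=M1/2=21857/2906, d=(M2−M1)/(6·1)=-48383/8718, b=Δ1−h1·(2M1+M2)/6=21919/4359
seg 2: a=2, c=M2/2=-13263/1453, d=(M3−M2)/(6·2)=24703/8718, b=Δ2−h2·(2M2+M3)/6=29831/8718
seg 3: a=-5, c=M3/2=11440/1453, d=(M4−M3)/(6·1)=-33005/8718, b=Δ3−h3·(2M3+M4)/6=7955/8718
seg 4: a=0, c=M4/2=-10125/2906, d=(M5−M4)/(6·3)=1125/2906, b=Δ4−h4·(2M4+M5)/6=23110/4359
t_q=15/2 → seg 4, τ=3/2; S=0+23110/4359·τ+-10125/2906·τ²+1125/2906·τ³=33005/23248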